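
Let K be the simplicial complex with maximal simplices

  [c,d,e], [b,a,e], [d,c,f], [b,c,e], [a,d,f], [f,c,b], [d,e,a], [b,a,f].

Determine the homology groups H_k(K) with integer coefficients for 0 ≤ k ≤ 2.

H_0 ≅ Z,  H_1 = 0,  H_2 ≅ Z.

Order the vertices as a < b < c < d < e < f. Listing each simplex with vertices in this order, K has dimension 2 with simplices:

  0-simplices (6): a, b, c, d, e, f
  1-simplices (12): ab, ad, ae, af, bc, be, bf, cd, ce, cf, de, df
  2-simplices (8): abe, abf, ade, adf, bce, bcf, cde, cdf

Hence C_0 ≅ Z^6, C_1 ≅ Z^12, C_2 ≅ Z^8.

The boundary map ∂_1: C_1 → C_0 maps an edge to its endpoints' difference, ∂[p,q] = q − p. For instance
  ∂be = e − b.
This gives a 6×12 integer matrix of rank 5; reducing to Smith normal form yields diagonal entries (1,1,1,1,1).

∂_2: C_2 → C_1 sends each 2-simplex [p,q,r] to [q,r] − [p,r] + [p,q]. For instance
  ∂abe = be − ae + ab,
  ∂abf = bf − af + ab.
The 12×8 boundary matrix has rank 7 and Smith normal form diag(1,1,1,1,1,1,1).

Computing H_k = (kernel of ∂_k) / (image of ∂_{k+1}):

  H_0: rank C_0 − rank ∂_1 = 6 − 5 = 1, and the invariant factors of ∂_1 are all 1, so H_0 ≅ Z.
  H_1: rank ker ∂_1 − rank ∂_2 = (12 − 5) − 7 = 0, and the invariant factors of ∂_2 are all 1, so H_1 ≅ 0.
  H_2: rank ker ∂_2 − rank ∂_3 = (8 − 7) − 0 = 1, and there is no ∂_3, so H_2 ≅ Z.

As a check, the Euler characteristic is 6 − 12 + 8 = 2, which agrees with 1 − 0 + 1 = 2.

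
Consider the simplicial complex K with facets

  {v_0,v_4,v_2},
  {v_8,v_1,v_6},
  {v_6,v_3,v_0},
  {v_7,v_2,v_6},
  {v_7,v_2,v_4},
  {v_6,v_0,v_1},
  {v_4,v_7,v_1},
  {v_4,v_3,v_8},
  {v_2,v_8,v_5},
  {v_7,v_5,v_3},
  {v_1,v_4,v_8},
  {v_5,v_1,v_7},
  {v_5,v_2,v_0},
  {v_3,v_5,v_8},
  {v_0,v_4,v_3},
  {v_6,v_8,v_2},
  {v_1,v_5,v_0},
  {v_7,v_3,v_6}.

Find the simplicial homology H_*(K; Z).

Take the total order v_0 < v_1 < v_2 < v_3 < v_4 < v_5 < v_6 < v_7 < v_8 on the vertex set. Then K (dimension 2) consists of the simplices:

  0-simplices (9): [v_0], [v_1], [v_2], [v_3], [v_4], [v_5], [v_6], [v_7], [v_8]
  1-simplices (27): (27 of them)
  2-simplices (18): (18 of them)

so the chain groups are C_0 ≅ Z^9, C_1 ≅ Z^27, C_2 ≅ Z^18.

Boundary ∂_1: C_1 → C_0 is given by ∂[p,q] = [q] − [p]. For instance
  ∂[v_3,v_8] = [v_8] − [v_3].
As a 9×27 matrix over Z this has rank 8, with invariant factors (1,1,1,1,1,1,1,1).

∂_2: C_2 → C_1 acts by ∂[p,q,r] = [q,r] − [p,r] + [p,q]. For instance
  ∂[v_1,v_4,v_8] = [v_4,v_8] − [v_1,v_8] + [v_1,v_4],
  ∂[v_3,v_5,v_7] = [v_5,v_7] − [v_3,v_7] + [v_3,v_5].
The 27×18 boundary matrix has rank 17 and Smith normal form diag(1,1,1,1,1,1,1,1,1,1,1,1,1,1,1,1,1).

Now H_k = ker ∂_k / im ∂_{k+1}, so:

  H_0: rank C_0 − rank ∂_1 = 9 − 8 = 1, and the invariant factors of ∂_1 are all 1, so H_0 = Z.
  H_1: rank ker ∂_1 − rank ∂_2 = (27 − 8) − 17 = 2, and the invariant factors of ∂_2 are all 1, so H_1 = Z^2.
  H_2: rank ker ∂_2 − rank ∂_3 = (18 − 17) − 0 = 1, and there is no ∂_3, so H_2 = Z.

H_0 = Z,  H_1 = Z^2,  H_2 = Z.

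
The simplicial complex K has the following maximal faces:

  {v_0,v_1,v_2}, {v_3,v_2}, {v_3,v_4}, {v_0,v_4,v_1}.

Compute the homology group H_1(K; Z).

Fix the vertex order v_0 < v_1 < v_2 < v_3 < v_4 and write every simplex with vertices in increasing order. Then dim K = 2 and the simplices of K are:

  0-simplices (5): [v_0], [v_1], [v_2], [v_3], [v_4]
  1-simplices (7): [v_0,v_1], [v_0,v_2], [v_0,v_4], [v_1,v_2], [v_1,v_4], [v_2,v_3], [v_3,v_4]
  2-simplices (2): [v_0,v_1,v_2], [v_0,v_1,v_4]

Hence C_0 ≅ Z^5, C_1 ≅ Z^7, C_2 ≅ Z^2.

∂_1: C_1 → C_0 sends each edge [p,q] (with p < q) to q − p.
The 5×7 boundary matrix has rank 4 and Smith normal form diag(1,1,1,1).

∂_2: C_2 → C_1 maps a triangle to the signed sum of its edges. For instance
  ∂[v_0,v_1,v_4] = [v_1,v_4] − [v_0,v_4] + [v_0,v_1],
  ∂[v_0,v_1,v_2] = [v_1,v_2] − [v_0,v_2] + [v_0,v_1].
This gives a 7×2 integer matrix of rank 2; reducing to Smith normal form yields diagonal entries (1,1).

From H_k ≅ ker(∂_k) / im(∂_{k+1}) we obtain:

  H_1: rank ker ∂_1 − rank ∂_2 = (7 − 4) − 2 = 1, and the invariant factors of ∂_2 are all 1, so H_1 = Z.

H_1 = Z.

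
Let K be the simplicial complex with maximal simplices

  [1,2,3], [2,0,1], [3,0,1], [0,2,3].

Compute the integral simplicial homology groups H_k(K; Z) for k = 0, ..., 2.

Fix the vertex order 0 < 1 < 2 < 3 and write every simplex with vertices in increasing order. Then dim K = 2 and the simplices of K are:

  0-simplices (4): [0], [1], [2], [3]
  1-simplices (6): [0,1], [0,2], [0,3], [1,2], [1,3], [2,3]
  2-simplices (4): [0,1,2], [0,1,3], [0,2,3], [1,2,3]

so the chain groups are C_0 ≅ Z^4, C_1 ≅ Z^6, C_2 ≅ Z^4.

Boundary ∂_1: C_1 → C_0 maps an edge to its endpoints' difference, ∂[p,q] = q − p.
As a 4×6 matrix over Z this has rank 3, with invariant factors (1,1,1).

∂_2: C_2 → C_1 acts by ∂[p,q,r] = [q,r] − [p,r] + [p,q]. For instance
  ∂[1,2,3] = [2,3] − [1,3] + [1,2],
  ∂[0,1,2] = [1,2] − [0,2] + [0,1].
The 6×4 boundary matrix has rank 3 and Smith normal form diag(1,1,1).

Now H_k = ker ∂_k / im ∂_{k+1}, so:

  H_0: rank C_0 − rank ∂_1 = 4 − 3 = 1, and the invariant factors of ∂_1 are all 1, so H_0 = Z.
  H_1: rank ker ∂_1 − rank ∂_2 = (6 − 3) − 3 = 0, and the invariant factors of ∂_2 are all 1, so H_1 = 0.
  H_2: rank ker ∂_2 − rank ∂_3 = (4 − 3) − 0 = 1, and there is no ∂_3, so H_2 = Z.

As a check, the Euler characteristic is 4 − 6 + 4 = 2, which agrees with 1 − 0 + 1 = 2.

H_0 = Z,  H_1 = 0,  H_2 = Z.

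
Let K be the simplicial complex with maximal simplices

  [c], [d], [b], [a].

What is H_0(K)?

Order the vertices as a < b < c < d. Listing each simplex with vertices in this order, K has dimension 0 with simplices:

  0-simplices (4): a, b, c, d

Hence C_0 ≅ Z^4.

Reading off H_k = ker ∂_k / im ∂_{k+1}:

  H_0: rank C_0 − rank ∂_1 = 4 − 0 = 4, and there is no ∂_1, so H_0 ≅ Z^4.

(K is a triangulation of a set of 4 points.)

H_0 = Z^4.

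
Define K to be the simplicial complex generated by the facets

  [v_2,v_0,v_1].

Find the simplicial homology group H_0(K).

H_0 = Z.

Fix the vertex order v_0 < v_1 < v_2 and write every simplex with vertices in increasing order. Then dim K = 2 and the simplices of K are:

  0-simplices (3): [v_0], [v_1], [v_2]
  1-simplices (3): [v_0,v_1], [v_0,v_2], [v_1,v_2]
  2-simplices (1): [v_0,v_1,v_2]

so the chain groups are C_0 ≅ Z^3, C_1 ≅ Z^3, C_2 ≅ Z^1.

∂_1: C_1 → C_0 is given by ∂[p,q] = [q] − [p]. For instance
  ∂[v_0,v_1] = [v_1] − [v_0].
The 3×3 boundary matrix has rank 2 and Smith normal form diag(1,1).

Boundary ∂_2: C_2 → C_1 maps a triangle to the signed sum of its edges. For instance
  ∂[v_0,v_1,v_2] = [v_1,v_2] − [v_0,v_2] + [v_0,v_1].
The 3×1 boundary matrix has rank 1 and Smith normal form diag(1).

Computing H_k = (kernel of ∂_k) / (image of ∂_{k+1}):

  H_0: rank C_0 − rank ∂_1 = 3 − 2 = 1, and the invariant factors of ∂_1 are all 1, so H_0 ≅ Z.

(K is a triangulation of the 2-simplex.)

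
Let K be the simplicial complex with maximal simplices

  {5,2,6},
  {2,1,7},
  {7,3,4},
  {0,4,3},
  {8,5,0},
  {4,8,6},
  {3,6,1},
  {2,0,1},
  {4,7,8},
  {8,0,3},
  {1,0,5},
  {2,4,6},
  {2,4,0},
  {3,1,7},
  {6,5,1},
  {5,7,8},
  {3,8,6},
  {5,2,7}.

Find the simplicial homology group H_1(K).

Order the vertices as 0 < 1 < 2 < 3 < 4 < 5 < 6 < 7 < 8. Listing each simplex with vertices in this order, K has dimension 2 with simplices:

  0-simplices (9): [0], [1], [2], [3], [4], [5], [6], [7], [8]
  1-simplices (27): (27 of them)
  2-simplices (18): [0,1,2], [0,1,5], [0,2,4], [0,3,4], [0,3,8], [0,5,8], [1,2,7], [1,3,6], [1,3,7], [1,5,6], [2,4,6], [2,5,6], [2,5,7], [3,4,7], [3,6,8], [4,6,8], [4,7,8], [5,7,8]

giving chain groups C_0 ≅ Z^9, C_1 ≅ Z^27, C_2 ≅ Z^18.

The boundary map ∂_1: C_1 → C_0 is given by ∂[p,q] = [q] − [p]. For instance
  ∂[1,5] = [5] − [1].
The 9×27 boundary matrix has rank 8 and Smith normal form diag(1,1,1,1,1,1,1,1).

Boundary ∂_2: C_2 → C_1 sends each 2-simplex [p,q,r] to [q,r] − [p,r] + [p,q]. For instance
  ∂[0,3,4] = [3,4] − [0,4] + [0,3],
  ∂[0,3,8] = [3,8] − [0,8] + [0,3].
As a 27×18 matrix over Z this has rank 18, with invariant factors (1,1,1,1,1,1,1,1,1,1,1,1,1,1,1,1,1,2).

Reading off H_k = ker ∂_k / im ∂_{k+1}:

  H_1: rank ker ∂_1 − rank ∂_2 = (27 − 8) − 18 = 1, and ∂_2 has invariant factor 2 > 1, so H_1 = Z ⊕ Z/2Z.

H_1 ≅ Z ⊕ Z/2Z.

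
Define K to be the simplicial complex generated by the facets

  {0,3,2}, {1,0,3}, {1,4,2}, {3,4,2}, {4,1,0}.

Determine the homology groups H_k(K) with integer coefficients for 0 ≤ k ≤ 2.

H_0 = Z,  H_1 = Z,  H_2 = 0.

K has 5 vertices, 10 edges, 5 triangles.
rank ∂_0 = 0, rank ∂_1 = 4 ⇒ b_0 = 5 − 0 − 4 = 1; all invariant factors of ∂_1 are 1 so no torsion. So H_0 ≅ Z.
rank ∂_1 = 4, rank ∂_2 = 5 ⇒ b_1 = 10 − 4 − 5 = 1; all invariant factors of ∂_2 are 1 so no torsion. So H_1 ≅ Z.
rank ∂_2 = 5, rank ∂_3 = 0 ⇒ b_2 = 5 − 5 − 0 = 0. So H_2 ≅ 0.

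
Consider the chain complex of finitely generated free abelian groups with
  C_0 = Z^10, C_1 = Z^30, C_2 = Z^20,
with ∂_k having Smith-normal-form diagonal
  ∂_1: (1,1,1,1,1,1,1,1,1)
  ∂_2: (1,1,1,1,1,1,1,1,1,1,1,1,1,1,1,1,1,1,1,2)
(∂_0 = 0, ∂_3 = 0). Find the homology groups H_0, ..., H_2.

H_0 = Z,  H_1 = Z ⊕ Z_2,  H_2 = 0.

H_0: b_0 = 10 − 0 − 9 = 1; torsion from ∂_1 factors > 1: none. So H_0 = Z.
H_1: b_1 = 30 − 9 − 20 = 1; torsion from ∂_2 factors > 1: [2]. So H_1 = Z ⊕ Z_2.
H_2: b_2 = 20 − 20 − 0 = 0; torsion from ∂_3 factors > 1: none. So H_2 = 0.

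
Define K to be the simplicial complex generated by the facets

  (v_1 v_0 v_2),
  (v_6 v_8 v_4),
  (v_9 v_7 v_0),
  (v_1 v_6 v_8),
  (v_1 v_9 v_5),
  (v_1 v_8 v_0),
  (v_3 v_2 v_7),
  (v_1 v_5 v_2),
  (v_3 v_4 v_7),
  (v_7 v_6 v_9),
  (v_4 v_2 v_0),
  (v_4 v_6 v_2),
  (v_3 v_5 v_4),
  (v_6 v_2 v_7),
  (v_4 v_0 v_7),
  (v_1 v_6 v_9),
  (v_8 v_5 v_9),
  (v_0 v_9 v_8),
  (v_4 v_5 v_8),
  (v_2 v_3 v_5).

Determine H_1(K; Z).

H_1 ≅ Z ⊕ Z/2.

Order the vertices as v_0 < v_1 < v_2 < v_3 < v_4 < v_5 < v_6 < v_7 < v_8 < v_9. Listing each simplex with vertices in this order, K has dimension 2 with simplices:

  0-simplices (10): [v_0], [v_1], [v_2], [v_3], [v_4], [v_5], [v_6], [v_7], [v_8], [v_9]
  1-simplices (30): (30 of them)
  2-simplices (20): (20 of them)

so the chain groups are C_0 ≅ Z^10, C_1 ≅ Z^30, C_2 ≅ Z^20.

The boundary map ∂_1: C_1 → C_0 is given by ∂[p,q] = [q] − [p].
As a 10×30 matrix over Z this has rank 9, with invariant factors (1,1,1,1,1,1,1,1,1).

Boundary ∂_2: C_2 → C_1 maps a triangle to the signed sum of its edges. For instance
  ∂[v_2,v_3,v_5] = [v_3,v_5] − [v_2,v_5] + [v_2,v_3],
  ∂[v_0,v_8,v_9] = [v_8,v_9] − [v_0,v_9] + [v_0,v_8].
As a 30×20 matrix over Z this has rank 20, with invariant factors (1,1,1,1,1,1,1,1,1,1,1,1,1,1,1,1,1,1,1,2).

From H_k ≅ ker(∂_k) / im(∂_{k+1}) we obtain:

  H_1: rank ker ∂_1 − rank ∂_2 = (30 − 9) − 20 = 1, and ∂_2 has invariant factor 2 > 1, so H_1 = Z ⊕ Z/2.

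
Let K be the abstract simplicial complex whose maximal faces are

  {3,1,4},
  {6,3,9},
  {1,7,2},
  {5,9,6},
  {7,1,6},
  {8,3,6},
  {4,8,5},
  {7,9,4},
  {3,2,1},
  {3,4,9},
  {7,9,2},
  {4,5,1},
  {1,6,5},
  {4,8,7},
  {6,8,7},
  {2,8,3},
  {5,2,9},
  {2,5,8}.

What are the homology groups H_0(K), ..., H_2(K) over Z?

We work with the vertex ordering 1 < 2 < 3 < 4 < 5 < 6 < 7 < 8 < 9. The simplices of K, each written with vertices in increasing order, are:

  0-simplices (9): [1], [2], [3], [4], [5], [6], [7], [8], [9]
  1-simplices (27): (27 of them)
  2-simplices (18): [1,2,3], [1,2,7], [1,3,4], [1,4,5], [1,5,6], [1,6,7], [2,3,8], [2,5,8], [2,5,9], [2,7,9], [3,4,9], [3,6,8], [3,6,9], [4,5,8], [4,7,8], [4,7,9], [5,6,9], [6,7,8]

giving chain groups C_0 ≅ Z^9, C_1 ≅ Z^27, C_2 ≅ Z^18.

The boundary map ∂_1: C_1 → C_0 maps an edge to its endpoints' difference, ∂[p,q] = q − p. For instance
  ∂[3,8] = [8] − [3].
This gives a 9×27 integer matrix of rank 8; reducing to Smith normal form yields diagonal entries (1,1,1,1,1,1,1,1).

The boundary map ∂_2: C_2 → C_1 acts by ∂[p,q,r] = [q,r] − [p,r] + [p,q]. For instance
  ∂[1,3,4] = [3,4] − [1,4] + [1,3],
  ∂[2,5,8] = [5,8] − [2,8] + [2,5].
This gives a 27×18 integer matrix of rank 17; reducing to Smith normal form yields diagonal entries (1,1,1,1,1,1,1,1,1,1,1,1,1,1,1,1,1).

Now H_k = ker ∂_k / im ∂_{k+1}, so:

  H_0: rank C_0 − rank ∂_1 = 9 − 8 = 1, and the invariant factors of ∂_1 are all 1, so H_0 ≅ Z.
  H_1: rank ker ∂_1 − rank ∂_2 = (27 − 8) − 17 = 2, and the invariant factors of ∂_2 are all 1, so H_1 ≅ Z^2.
  H_2: rank ker ∂_2 − rank ∂_3 = (18 − 17) − 0 = 1, and there is no ∂_3, so H_2 ≅ Z.

H_0 ≅ Z,  H_1 ≅ Z^2,  H_2 ≅ Z.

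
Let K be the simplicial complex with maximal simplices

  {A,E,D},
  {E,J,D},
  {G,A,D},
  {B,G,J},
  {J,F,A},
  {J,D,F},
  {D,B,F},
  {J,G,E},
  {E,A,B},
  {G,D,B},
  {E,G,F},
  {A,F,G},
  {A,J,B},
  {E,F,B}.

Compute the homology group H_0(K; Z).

H_0 = Z.

We work with the vertex ordering A < B < D < E < F < G < J. The simplices of K, each written with vertices in increasing order, are:

  0-simplices (7): A, B, D, E, F, G, J
  1-simplices (21): AB, AD, AE, AF, AG, AJ, BD, BE, BF, BG, BJ, DE, DF, DG, DJ, EF, EG, EJ, FG, FJ, GJ
  2-simplices (14): ABE, ABJ, ADE, ADG, AFG, AFJ, BDF, BDG, BEF, BGJ, DEJ, DFJ, EFG, EGJ

so the chain groups are C_0 ≅ Z^7, C_1 ≅ Z^21, C_2 ≅ Z^14.

Boundary ∂_1: C_1 → C_0 sends each edge [p,q] (with p < q) to q − p.
This gives a 7×21 integer matrix of rank 6; reducing to Smith normal form yields diagonal entries (1,1,1,1,1,1).

∂_2: C_2 → C_1 sends each 2-simplex [p,q,r] to [q,r] − [p,r] + [p,q]. For instance
  ∂AFJ = FJ − AJ + AF,
  ∂BGJ = GJ − BJ + BG.
As a 21×14 matrix over Z this has rank 13, with invariant factors (1,1,1,1,1,1,1,1,1,1,1,1,1).

Computing H_k = (kernel of ∂_k) / (image of ∂_{k+1}):

  H_0: rank C_0 − rank ∂_1 = 7 − 6 = 1, and the invariant factors of ∂_1 are all 1, so H_0 = Z.

(K is a triangulation of the torus T^2.)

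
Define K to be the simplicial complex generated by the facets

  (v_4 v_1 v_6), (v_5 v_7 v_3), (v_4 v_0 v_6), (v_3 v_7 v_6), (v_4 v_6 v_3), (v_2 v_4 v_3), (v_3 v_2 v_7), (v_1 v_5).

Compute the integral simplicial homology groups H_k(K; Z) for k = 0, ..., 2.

We work with the vertex ordering v_0 < v_1 < v_2 < v_3 < v_4 < v_5 < v_6 < v_7. The simplices of K, each written with vertices in increasing order, are:

  0-simplices (8): [v_0], [v_1], [v_2], [v_3], [v_4], [v_5], [v_6], [v_7]
  1-simplices (15): (15 of them)
  2-simplices (7): [v_0,v_4,v_6], [v_1,v_4,v_6], [v_2,v_3,v_4], [v_2,v_3,v_7], [v_3,v_4,v_6], [v_3,v_5,v_7], [v_3,v_6,v_7]

Hence C_0 ≅ Z^8, C_1 ≅ Z^15, C_2 ≅ Z^7.

Boundary ∂_1: C_1 → C_0 sends each edge [p,q] (with p < q) to q − p.
The 8×15 boundary matrix has rank 7 and Smith normal form diag(1,1,1,1,1,1,1).

The boundary map ∂_2: C_2 → C_1 maps a triangle to the signed sum of its edges. For instance
  ∂[v_2,v_3,v_7] = [v_3,v_7] − [v_2,v_7] + [v_2,v_3],
  ∂[v_1,v_4,v_6] = [v_4,v_6] − [v_1,v_6] + [v_1,v_4].
As a 15×7 matrix over Z this has rank 7, with invariant factors (1,1,1,1,1,1,1).

Now H_k = ker ∂_k / im ∂_{k+1}, so:

  H_0: rank C_0 − rank ∂_1 = 8 − 7 = 1, and the invariant factors of ∂_1 are all 1, so H_0 ≅ Z.
  H_1: rank ker ∂_1 − rank ∂_2 = (15 − 7) − 7 = 1, and the invariant factors of ∂_2 are all 1, so H_1 ≅ Z.
  H_2: rank ker ∂_2 − rank ∂_3 = (7 − 7) − 0 = 0, and there is no ∂_3, so H_2 ≅ 0.

As a check, the Euler characteristic is 8 − 15 + 7 = 0, which agrees with 1 − 1 + 0 = 0.

H_0 = Z,  H_1 = Z,  H_2 = 0.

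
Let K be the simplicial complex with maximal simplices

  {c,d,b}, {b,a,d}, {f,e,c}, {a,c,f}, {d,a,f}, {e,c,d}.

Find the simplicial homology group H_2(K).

H_2 = 0.

Fix the vertex order a < b < c < d < e < f and write every simplex with vertices in increasing order. Then dim K = 2 and the simplices of K are:

  0-simplices (6): a, b, c, d, e, f
  1-simplices (12): ab, ac, ad, af, bc, bd, cd, ce, cf, de, df, ef
  2-simplices (6): abd, acf, adf, bcd, cde, cef

so the chain groups are C_0 ≅ Z^6, C_1 ≅ Z^12, C_2 ≅ Z^6.

∂_1: C_1 → C_0 is given by ∂[p,q] = [q] − [p].
The 6×12 boundary matrix has rank 5 and Smith normal form diag(1,1,1,1,1).

Boundary ∂_2: C_2 → C_1 sends each 2-simplex [p,q,r] to [q,r] − [p,r] + [p,q]. For instance
  ∂adf = df − af + ad,
  ∂cde = de − ce + cd.
This gives a 12×6 integer matrix of rank 6; reducing to Smith normal form yields diagonal entries (1,1,1,1,1,1).

Reading off H_k = ker ∂_k / im ∂_{k+1}:

  H_2: rank ker ∂_2 − rank ∂_3 = (6 − 6) − 0 = 0, and there is no ∂_3, so H_2 = 0.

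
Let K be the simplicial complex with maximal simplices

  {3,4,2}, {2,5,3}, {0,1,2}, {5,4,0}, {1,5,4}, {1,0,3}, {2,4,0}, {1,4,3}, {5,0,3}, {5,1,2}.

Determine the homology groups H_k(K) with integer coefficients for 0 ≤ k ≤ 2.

H_0 = Z,  H_1 = Z/2,  H_2 = 0.

We work with the vertex ordering 0 < 1 < 2 < 3 < 4 < 5. The simplices of K, each written with vertices in increasing order, are:

  0-simplices (6): [0], [1], [2], [3], [4], [5]
  1-simplices (15): [0,1], [0,2], [0,3], [0,4], [0,5], [1,2], [1,3], [1,4], [1,5], [2,3], [2,4], [2,5], [3,4], [3,5], [4,5]
  2-simplices (10): [0,1,2], [0,1,3], [0,2,4], [0,3,5], [0,4,5], [1,2,5], [1,3,4], [1,4,5], [2,3,4], [2,3,5]

Hence C_0 ≅ Z^6, C_1 ≅ Z^15, C_2 ≅ Z^10.

Boundary ∂_1: C_1 → C_0 maps an edge to its endpoints' difference, ∂[p,q] = q − p. For instance
  ∂[1,3] = [3] − [1].
This gives a 6×15 integer matrix of rank 5; reducing to Smith normal form yields diagonal entries (1,1,1,1,1).

∂_2: C_2 → C_1 maps a triangle to the signed sum of its edges. For instance
  ∂[2,3,4] = [3,4] − [2,4] + [2,3],
  ∂[2,3,5] = [3,5] − [2,5] + [2,3].
This gives a 15×10 integer matrix of rank 10; reducing to Smith normal form yields diagonal entries (1,1,1,1,1,1,1,1,1,2).

Reading off H_k = ker ∂_k / im ∂_{k+1}:

  H_0: rank C_0 − rank ∂_1 = 6 − 5 = 1, and the invariant factors of ∂_1 are all 1, so H_0 ≅ Z.
  H_1: rank ker ∂_1 − rank ∂_2 = (15 − 5) − 10 = 0, and ∂_2 has invariant factor 2 > 1, so H_1 ≅ Z/2.
  H_2: rank ker ∂_2 − rank ∂_3 = (10 − 10) − 0 = 0, and there is no ∂_3, so H_2 ≅ 0.

As a check, the Euler characteristic is 6 − 15 + 10 = 1, which agrees with 1 − 0 + 0 = 1.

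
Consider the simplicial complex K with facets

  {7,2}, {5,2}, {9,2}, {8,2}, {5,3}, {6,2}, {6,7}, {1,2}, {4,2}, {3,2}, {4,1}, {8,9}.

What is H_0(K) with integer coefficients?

H_0 ≅ Z.

K has 9 vertices, 12 edges.
rank ∂_0 = 0, rank ∂_1 = 8 ⇒ b_0 = 9 − 0 − 8 = 1; all invariant factors of ∂_1 are 1 so no torsion. So H_0 = Z.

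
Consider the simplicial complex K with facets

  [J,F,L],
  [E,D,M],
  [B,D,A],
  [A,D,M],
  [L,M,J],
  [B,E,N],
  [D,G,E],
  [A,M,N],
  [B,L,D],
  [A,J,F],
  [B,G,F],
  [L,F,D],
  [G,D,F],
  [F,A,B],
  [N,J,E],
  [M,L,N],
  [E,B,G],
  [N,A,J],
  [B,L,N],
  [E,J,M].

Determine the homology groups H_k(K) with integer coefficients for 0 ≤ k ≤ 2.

H_0 ≅ Z,  H_1 ≅ Z ⊕ Z/2,  H_2 = 0.

K has 10 vertices, 30 edges, 20 triangles.
rank ∂_0 = 0, rank ∂_1 = 9 ⇒ b_0 = 10 − 0 − 9 = 1; all invariant factors of ∂_1 are 1 so no torsion. So H_0 ≅ Z.
rank ∂_1 = 9, rank ∂_2 = 20 ⇒ b_1 = 30 − 9 − 20 = 1; ∂_2 has invariant factor(s) [2] giving torsion. So H_1 ≅ Z ⊕ Z/2.
rank ∂_2 = 20, rank ∂_3 = 0 ⇒ b_2 = 20 − 20 − 0 = 0. So H_2 ≅ 0.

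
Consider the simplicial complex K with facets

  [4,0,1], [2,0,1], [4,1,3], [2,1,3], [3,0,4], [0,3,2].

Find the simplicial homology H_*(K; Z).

H_0 = Z,  H_1 = 0,  H_2 = Z.

Take the total order 0 < 1 < 2 < 3 < 4 on the vertex set. Then K (dimension 2) consists of the simplices:

  0-simplices (5): [0], [1], [2], [3], [4]
  1-simplices (9): [0,1], [0,2], [0,3], [0,4], [1,2], [1,3], [1,4], [2,3], [3,4]
  2-simplices (6): [0,1,2], [0,1,4], [0,2,3], [0,3,4], [1,2,3], [1,3,4]

so the chain groups are C_0 ≅ Z^5, C_1 ≅ Z^9, C_2 ≅ Z^6.

∂_1: C_1 → C_0 is given by ∂[p,q] = [q] − [p].
This gives a 5×9 integer matrix of rank 4; reducing to Smith normal form yields diagonal entries (1,1,1,1).

The boundary map ∂_2: C_2 → C_1 sends each 2-simplex [p,q,r] to [q,r] − [p,r] + [p,q]. For instance
  ∂[0,1,4] = [1,4] − [0,4] + [0,1],
  ∂[1,2,3] = [2,3] − [1,3] + [1,2].
As a 9×6 matrix over Z this has rank 5, with invariant factors (1,1,1,1,1).

Now H_k = ker ∂_k / im ∂_{k+1}, so:

  H_0: rank C_0 − rank ∂_1 = 5 − 4 = 1, and the invariant factors of ∂_1 are all 1, so H_0 ≅ Z.
  H_1: rank ker ∂_1 − rank ∂_2 = (9 − 4) − 5 = 0, and the invariant factors of ∂_2 are all 1, so H_1 ≅ 0.
  H_2: rank ker ∂_2 − rank ∂_3 = (6 − 5) − 0 = 1, and there is no ∂_3, so H_2 ≅ Z.

As a check, the Euler characteristic is 5 − 9 + 6 = 2, which agrees with 1 − 0 + 1 = 2.
(K is a triangulation of the 2-sphere S^2.)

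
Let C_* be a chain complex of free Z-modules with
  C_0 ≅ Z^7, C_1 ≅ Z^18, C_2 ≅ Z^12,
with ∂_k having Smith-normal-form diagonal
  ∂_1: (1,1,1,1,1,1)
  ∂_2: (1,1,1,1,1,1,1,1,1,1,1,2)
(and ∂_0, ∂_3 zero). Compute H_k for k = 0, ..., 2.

H_0: b_0 = 7 − 0 − 6 = 1; torsion from ∂_1 factors > 1: none. So H_0 = Z.
H_1: b_1 = 18 − 6 − 12 = 0; torsion from ∂_2 factors > 1: [2]. So H_1 = Z/2.
H_2: b_2 = 12 − 12 − 0 = 0; torsion from ∂_3 factors > 1: none. So H_2 = 0.

H_0 = Z,  H_1 = Z/2,  H_2 = 0.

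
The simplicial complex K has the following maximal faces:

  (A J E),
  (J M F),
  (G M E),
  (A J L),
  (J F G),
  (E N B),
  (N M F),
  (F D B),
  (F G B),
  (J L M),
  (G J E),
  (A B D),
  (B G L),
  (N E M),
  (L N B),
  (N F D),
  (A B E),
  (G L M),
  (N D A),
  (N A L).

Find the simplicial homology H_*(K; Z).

Take the total order A < B < D < E < F < G < J < L < M < N on the vertex set. Then K (dimension 2) consists of the simplices:

  0-simplices (10): A, B, D, E, F, G, J, L, M, N
  1-simplices (30): AB, AD, AE, AJ, AL, AN, BD, BE, BF, BG, BL, BN, DF, DN, EG, EJ, EM, EN, FG, FJ, FM, FN, GJ, GL, GM, JL, JM, LM, LN, MN
  2-simplices (20): ABD, ABE, ADN, AEJ, AJL, ALN, BDF, BEN, BFG, BGL, BLN, DFN, EGJ, EGM, EMN, FGJ, FJM, FMN, GLM, JLM

Hence C_0 ≅ Z^10, C_1 ≅ Z^30, C_2 ≅ Z^20.

∂_1: C_1 → C_0 is given by ∂[p,q] = [q] − [p].
This gives a 10×30 integer matrix of rank 9; reducing to Smith normal form yields diagonal entries (1,1,1,1,1,1,1,1,1).

The boundary map ∂_2: C_2 → C_1 sends each 2-simplex [p,q,r] to [q,r] − [p,r] + [p,q]. For instance
  ∂ABE = BE − AE + AB,
  ∂EMN = MN − EN + EM.
As a 30×20 matrix over Z this has rank 20, with invariant factors (1,1,1,1,1,1,1,1,1,1,1,1,1,1,1,1,1,1,1,2).

Now H_k = ker ∂_k / im ∂_{k+1}, so:

  H_0: rank C_0 − rank ∂_1 = 10 − 9 = 1, and the invariant factors of ∂_1 are all 1, so H_0 = Z.
  H_1: rank ker ∂_1 − rank ∂_2 = (30 − 9) − 20 = 1, and ∂_2 has invariant factor 2 > 1, so H_1 = Z ⊕ Z/2.
  H_2: rank ker ∂_2 − rank ∂_3 = (20 − 20) − 0 = 0, and there is no ∂_3, so H_2 = 0.

As a check, the Euler characteristic is 10 − 30 + 20 = 0, which agrees with 1 − 1 + 0 = 0.

H_0 = Z,  H_1 = Z ⊕ Z/2,  H_2 = 0.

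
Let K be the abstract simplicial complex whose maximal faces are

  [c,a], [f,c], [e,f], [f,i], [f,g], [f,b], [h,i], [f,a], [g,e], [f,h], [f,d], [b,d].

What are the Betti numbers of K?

b_0 = 1, b_1 = 4.

We work with the vertex ordering a < b < c < d < e < f < g < h < i. The simplices of K, each written with vertices in increasing order, are:

  0-simplices (9): a, b, c, d, e, f, g, h, i
  1-simplices (12): ac, af, bd, bf, cf, df, ef, eg, fg, fh, fi, hi

so the chain groups are C_0 ≅ Z^9, C_1 ≅ Z^12.

The boundary map ∂_1: C_1 → C_0 is given by ∂[p,q] = [q] − [p]. For instance
  ∂fh = h − f.
The resulting 9×12 matrix has rank 8, and its Smith normal form has invariant factors (1,1,1,1,1,1,1,1).

Computing H_k = (kernel of ∂_k) / (image of ∂_{k+1}):

  H_0: rank C_0 − rank ∂_1 = 9 − 8 = 1, and the invariant factors of ∂_1 are all 1, so H_0 = Z.
  H_1: rank ker ∂_1 − rank ∂_2 = (12 − 8) − 0 = 4, and there is no ∂_2, so H_1 = Z^4.

(K is a triangulation of a wedge of 4 circles.)

Hence the Betti numbers are b_0 = 1, b_1 = 4.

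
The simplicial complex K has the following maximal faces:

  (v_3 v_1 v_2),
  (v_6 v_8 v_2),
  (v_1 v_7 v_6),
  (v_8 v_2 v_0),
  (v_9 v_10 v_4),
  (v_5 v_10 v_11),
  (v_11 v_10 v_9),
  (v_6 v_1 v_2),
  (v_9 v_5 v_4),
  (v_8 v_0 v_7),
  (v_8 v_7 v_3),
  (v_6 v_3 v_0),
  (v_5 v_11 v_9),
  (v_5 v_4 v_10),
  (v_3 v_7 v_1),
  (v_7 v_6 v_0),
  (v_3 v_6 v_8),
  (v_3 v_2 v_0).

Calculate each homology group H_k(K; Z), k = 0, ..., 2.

H_0 = Z^2,  H_1 = Z/2,  H_2 = Z.

Fix the vertex order v_0 < v_1 < v_2 < v_3 < v_4 < v_5 < v_6 < v_7 < v_8 < v_9 < v_10 < v_11 and write every simplex with vertices in increasing order. Then dim K = 2 and the simplices of K are:

  0-simplices (12): [v_0], [v_1], [v_2], [v_3], [v_4], [v_5], [v_6], [v_7], [v_8], [v_9], [v_10], [v_11]
  1-simplices (27): (27 of them)
  2-simplices (18): (18 of them)

Hence C_0 ≅ Z^12, C_1 ≅ Z^27, C_2 ≅ Z^18.

Boundary ∂_1: C_1 → C_0 is given by ∂[p,q] = [q] − [p].
This gives a 12×27 integer matrix of rank 10; reducing to Smith normal form yields diagonal entries (1,1,1,1,1,1,1,1,1,1).

∂_2: C_2 → C_1 sends each 2-simplex [p,q,r] to [q,r] − [p,r] + [p,q]. For instance
  ∂[v_1,v_2,v_6] = [v_2,v_6] − [v_1,v_6] + [v_1,v_2],
  ∂[v_9,v_10,v_11] = [v_10,v_11] − [v_9,v_11] + [v_9,v_10].
The resulting 27×18 matrix has rank 17, and its Smith normal form has invariant factors (1,1,1,1,1,1,1,1,1,1,1,1,1,1,1,1,2).

Computing H_k = (kernel of ∂_k) / (image of ∂_{k+1}):

  H_0: rank C_0 − rank ∂_1 = 12 − 10 = 2, and the invariant factors of ∂_1 are all 1, so H_0 ≅ Z^2.
  H_1: rank ker ∂_1 − rank ∂_2 = (27 − 10) − 17 = 0, and ∂_2 has invariant factor 2 > 1, so H_1 ≅ Z/2.
  H_2: rank ker ∂_2 − rank ∂_3 = (18 − 17) − 0 = 1, and there is no ∂_3, so H_2 ≅ Z.

(K is a triangulation of the disjoint union of the real projective plane RP^2 and the 2-sphere S^2.)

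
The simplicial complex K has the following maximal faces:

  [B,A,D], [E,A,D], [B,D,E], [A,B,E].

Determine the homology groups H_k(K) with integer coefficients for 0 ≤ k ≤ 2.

H_0 ≅ Z,  H_1 = 0,  H_2 ≅ Z.

We work with the vertex ordering A < B < D < E. The simplices of K, each written with vertices in increasing order, are:

  0-simplices (4): A, B, D, E
  1-simplices (6): AB, AD, AE, BD, BE, DE
  2-simplices (4): ABD, ABE, ADE, BDE

Hence C_0 ≅ Z^4, C_1 ≅ Z^6, C_2 ≅ Z^4.

Boundary ∂_1: C_1 → C_0 is given by ∂[p,q] = [q] − [p]. For instance
  ∂DE = E − D.
This gives a 4×6 integer matrix of rank 3; reducing to Smith normal form yields diagonal entries (1,1,1).

The boundary map ∂_2: C_2 → C_1 acts by ∂[p,q,r] = [q,r] − [p,r] + [p,q]. For instance
  ∂ABE = BE − AE + AB,
  ∂ABD = BD − AD + AB.
As a 6×4 matrix over Z this has rank 3, with invariant factors (1,1,1).

Now H_k = ker ∂_k / im ∂_{k+1}, so:

  H_0: rank C_0 − rank ∂_1 = 4 − 3 = 1, and the invariant factors of ∂_1 are all 1, so H_0 ≅ Z.
  H_1: rank ker ∂_1 − rank ∂_2 = (6 − 3) − 3 = 0, and the invariant factors of ∂_2 are all 1, so H_1 ≅ 0.
  H_2: rank ker ∂_2 − rank ∂_3 = (4 − 3) − 0 = 1, and there is no ∂_3, so H_2 ≅ Z.

As a check, the Euler characteristic is 4 − 6 + 4 = 2, which agrees with 1 − 0 + 1 = 2.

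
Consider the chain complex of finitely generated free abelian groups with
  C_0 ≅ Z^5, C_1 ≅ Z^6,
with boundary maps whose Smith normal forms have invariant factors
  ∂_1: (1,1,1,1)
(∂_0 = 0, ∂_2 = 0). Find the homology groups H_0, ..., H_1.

H_0 = Z,  H_1 = Z^2.

H_0: b_0 = 5 − 0 − 4 = 1; torsion from ∂_1 factors > 1: none. So H_0 = Z.
H_1: b_1 = 6 − 4 − 0 = 2; torsion from ∂_2 factors > 1: none. So H_1 = Z^2.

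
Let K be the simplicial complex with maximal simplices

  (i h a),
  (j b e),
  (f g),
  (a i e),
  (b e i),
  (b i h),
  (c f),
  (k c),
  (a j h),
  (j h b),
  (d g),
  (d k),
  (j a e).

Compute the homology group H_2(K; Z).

H_2 = Z.

K has 11 vertices, 17 edges, 8 triangles.
rank ∂_2 = 7, rank ∂_3 = 0 ⇒ b_2 = 8 − 7 − 0 = 1. So H_2 = Z.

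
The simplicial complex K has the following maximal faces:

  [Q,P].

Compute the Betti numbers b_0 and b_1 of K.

Take the total order P < Q on the vertex set. Then K (dimension 1) consists of the simplices:

  0-simplices (2): P, Q
  1-simplices (1): PQ

Hence C_0 ≅ Z^2, C_1 ≅ Z^1.

The boundary map ∂_1: C_1 → C_0 sends each edge [p,q] (with p < q) to q − p.
The resulting 2×1 matrix has rank 1, and its Smith normal form has invariant factors (1).

From H_k ≅ ker(∂_k) / im(∂_{k+1}) we obtain:

  H_0: rank C_0 − rank ∂_1 = 2 − 1 = 1, and the invariant factors of ∂_1 are all 1, so H_0 = Z.
  H_1: rank ker ∂_1 − rank ∂_2 = (1 − 1) − 0 = 0, and there is no ∂_2, so H_1 = 0.

As a check, the Euler characteristic is 2 − 1 = 1, which agrees with 1 − 0 = 1.

Hence the Betti numbers are b_0 = 1, b_1 = 0.

b_0 = 1, b_1 = 0.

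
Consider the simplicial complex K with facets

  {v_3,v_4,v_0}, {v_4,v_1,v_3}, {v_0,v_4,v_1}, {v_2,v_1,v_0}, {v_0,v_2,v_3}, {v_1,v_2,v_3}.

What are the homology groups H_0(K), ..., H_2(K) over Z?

Fix the vertex order v_0 < v_1 < v_2 < v_3 < v_4 and write every simplex with vertices in increasing order. Then dim K = 2 and the simplices of K are:

  0-simplices (5): [v_0], [v_1], [v_2], [v_3], [v_4]
  1-simplices (9): [v_0,v_1], [v_0,v_2], [v_0,v_3], [v_0,v_4], [v_1,v_2], [v_1,v_3], [v_1,v_4], [v_2,v_3], [v_3,v_4]
  2-simplices (6): [v_0,v_1,v_2], [v_0,v_1,v_4], [v_0,v_2,v_3], [v_0,v_3,v_4], [v_1,v_2,v_3], [v_1,v_3,v_4]

Hence C_0 ≅ Z^5, C_1 ≅ Z^9, C_2 ≅ Z^6.

The boundary map ∂_1: C_1 → C_0 is given by ∂[p,q] = [q] − [p]. For instance
  ∂[v_1,v_4] = [v_4] − [v_1].
The 5×9 boundary matrix has rank 4 and Smith normal form diag(1,1,1,1).

∂_2: C_2 → C_1 sends each 2-simplex [p,q,r] to [q,r] − [p,r] + [p,q]. For instance
  ∂[v_1,v_3,v_4] = [v_3,v_4] − [v_1,v_4] + [v_1,v_3],
  ∂[v_0,v_3,v_4] = [v_3,v_4] − [v_0,v_4] + [v_0,v_3].
The 9×6 boundary matrix has rank 5 and Smith normal form diag(1,1,1,1,1).

From H_k ≅ ker(∂_k) / im(∂_{k+1}) we obtain:

  H_0: rank C_0 − rank ∂_1 = 5 − 4 = 1, and the invariant factors of ∂_1 are all 1, so H_0 = Z.
  H_1: rank ker ∂_1 − rank ∂_2 = (9 − 4) − 5 = 0, and the invariant factors of ∂_2 are all 1, so H_1 = 0.
  H_2: rank ker ∂_2 − rank ∂_3 = (6 − 5) − 0 = 1, and there is no ∂_3, so H_2 = Z.

As a check, the Euler characteristic is 5 − 9 + 6 = 2, which agrees with 1 − 0 + 1 = 2.

H_0 = Z,  H_1 = 0,  H_2 = Z.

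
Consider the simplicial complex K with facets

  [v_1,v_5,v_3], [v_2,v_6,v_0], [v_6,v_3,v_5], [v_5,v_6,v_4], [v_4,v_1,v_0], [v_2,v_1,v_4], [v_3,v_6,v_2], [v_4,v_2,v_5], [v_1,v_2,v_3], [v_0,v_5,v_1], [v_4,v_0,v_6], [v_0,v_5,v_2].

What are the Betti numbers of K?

b_0 = 1, b_1 = 0, b_2 = 0.

Fix the vertex order v_0 < v_1 < v_2 < v_3 < v_4 < v_5 < v_6 and write every simplex with vertices in increasing order. Then dim K = 2 and the simplices of K are:

  0-simplices (7): [v_0], [v_1], [v_2], [v_3], [v_4], [v_5], [v_6]
  1-simplices (18): (18 of them)
  2-simplices (12): (12 of them)

so the chain groups are C_0 ≅ Z^7, C_1 ≅ Z^18, C_2 ≅ Z^12.

The boundary map ∂_1: C_1 → C_0 maps an edge to its endpoints' difference, ∂[p,q] = q − p. For instance
  ∂[v_1,v_5] = [v_5] − [v_1].
As a 7×18 matrix over Z this has rank 6, with invariant factors (1,1,1,1,1,1).

Boundary ∂_2: C_2 → C_1 acts by ∂[p,q,r] = [q,r] − [p,r] + [p,q]. For instance
  ∂[v_1,v_2,v_3] = [v_2,v_3] − [v_1,v_3] + [v_1,v_2],
  ∂[v_3,v_5,v_6] = [v_5,v_6] − [v_3,v_6] + [v_3,v_5].
As a 18×12 matrix over Z this has rank 12, with invariant factors (1,1,1,1,1,1,1,1,1,1,1,2).

Now H_k = ker ∂_k / im ∂_{k+1}, so:

  H_0: rank C_0 − rank ∂_1 = 7 − 6 = 1, and the invariant factors of ∂_1 are all 1, so H_0 ≅ Z.
  H_1: rank ker ∂_1 − rank ∂_2 = (18 − 6) − 12 = 0, and ∂_2 has invariant factor 2 > 1, so H_1 ≅ Z/2Z.
  H_2: rank ker ∂_2 − rank ∂_3 = (12 − 12) − 0 = 0, and there is no ∂_3, so H_2 ≅ 0.

As a check, the Euler characteristic is 7 − 18 + 12 = 1, which agrees with 1 − 0 + 0 = 1.

Hence the Betti numbers are b_0 = 1, b_1 = 0, b_2 = 0.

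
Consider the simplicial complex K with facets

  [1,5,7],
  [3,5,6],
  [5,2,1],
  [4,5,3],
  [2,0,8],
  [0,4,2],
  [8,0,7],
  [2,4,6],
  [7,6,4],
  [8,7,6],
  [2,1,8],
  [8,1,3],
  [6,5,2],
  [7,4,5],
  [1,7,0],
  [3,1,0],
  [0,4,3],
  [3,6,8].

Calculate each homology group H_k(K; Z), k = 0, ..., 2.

H_0 ≅ Z,  H_1 ≅ Z × Z/2,  H_2 = 0.

Take the total order 0 < 1 < 2 < 3 < 4 < 5 < 6 < 7 < 8 on the vertex set. Then K (dimension 2) consists of the simplices:

  0-simplices (9): [0], [1], [2], [3], [4], [5], [6], [7], [8]
  1-simplices (27): (27 of them)
  2-simplices (18): [0,1,3], [0,1,7], [0,2,4], [0,2,8], [0,3,4], [0,7,8], [1,2,5], [1,2,8], [1,3,8], [1,5,7], [2,4,6], [2,5,6], [3,4,5], [3,5,6], [3,6,8], [4,5,7], [4,6,7], [6,7,8]

giving chain groups C_0 ≅ Z^9, C_1 ≅ Z^27, C_2 ≅ Z^18.

Boundary ∂_1: C_1 → C_0 is given by ∂[p,q] = [q] − [p]. For instance
  ∂[3,6] = [6] − [3].
This gives a 9×27 integer matrix of rank 8; reducing to Smith normal form yields diagonal entries (1,1,1,1,1,1,1,1).

Boundary ∂_2: C_2 → C_1 acts by ∂[p,q,r] = [q,r] − [p,r] + [p,q]. For instance
  ∂[1,2,8] = [2,8] − [1,8] + [1,2],
  ∂[2,5,6] = [5,6] − [2,6] + [2,5].
This gives a 27×18 integer matrix of rank 18; reducing to Smith normal form yields diagonal entries (1,1,1,1,1,1,1,1,1,1,1,1,1,1,1,1,1,2).

Now H_k = ker ∂_k / im ∂_{k+1}, so:

  H_0: rank C_0 − rank ∂_1 = 9 − 8 = 1, and the invariant factors of ∂_1 are all 1, so H_0 = Z.
  H_1: rank ker ∂_1 − rank ∂_2 = (27 − 8) − 18 = 1, and ∂_2 has invariant factor 2 > 1, so H_1 = Z × Z/2.
  H_2: rank ker ∂_2 − rank ∂_3 = (18 − 18) − 0 = 0, and there is no ∂_3, so H_2 = 0.

As a check, the Euler characteristic is 9 − 27 + 18 = 0, which agrees with 1 − 1 + 0 = 0.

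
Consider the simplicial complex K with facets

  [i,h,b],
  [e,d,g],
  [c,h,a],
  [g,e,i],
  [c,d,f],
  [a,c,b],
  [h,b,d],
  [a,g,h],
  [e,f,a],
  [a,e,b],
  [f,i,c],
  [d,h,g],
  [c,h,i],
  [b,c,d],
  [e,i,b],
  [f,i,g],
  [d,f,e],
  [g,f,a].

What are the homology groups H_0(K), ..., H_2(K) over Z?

H_0 = Z,  H_1 = Z ⊕ Z/2,  H_2 = 0.

K has 9 vertices, 27 edges, 18 triangles.
rank ∂_0 = 0, rank ∂_1 = 8 ⇒ b_0 = 9 − 0 − 8 = 1; all invariant factors of ∂_1 are 1 so no torsion. So H_0 ≅ Z.
rank ∂_1 = 8, rank ∂_2 = 18 ⇒ b_1 = 27 − 8 − 18 = 1; ∂_2 has invariant factor(s) [2] giving torsion. So H_1 ≅ Z ⊕ Z/2.
rank ∂_2 = 18, rank ∂_3 = 0 ⇒ b_2 = 18 − 18 − 0 = 0. So H_2 ≅ 0.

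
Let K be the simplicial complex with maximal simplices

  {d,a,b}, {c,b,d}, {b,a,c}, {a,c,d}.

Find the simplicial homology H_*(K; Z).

H_0 ≅ Z,  H_1 = 0,  H_2 ≅ Z.

Order the vertices as a < b < c < d. Listing each simplex with vertices in this order, K has dimension 2 with simplices:

  0-simplices (4): a, b, c, d
  1-simplices (6): ab, ac, ad, bc, bd, cd
  2-simplices (4): abc, abd, acd, bcd

so the chain groups are C_0 ≅ Z^4, C_1 ≅ Z^6, C_2 ≅ Z^4.

The boundary map ∂_1: C_1 → C_0 is given by ∂[p,q] = [q] − [p].
As a 4×6 matrix over Z this has rank 3, with invariant factors (1,1,1).

The boundary map ∂_2: C_2 → C_1 maps a triangle to the signed sum of its edges. For instance
  ∂abd = bd − ad + ab,
  ∂bcd = cd − bd + bc.
This gives a 6×4 integer matrix of rank 3; reducing to Smith normal form yields diagonal entries (1,1,1).

Computing H_k = (kernel of ∂_k) / (image of ∂_{k+1}):

  H_0: rank C_0 − rank ∂_1 = 4 − 3 = 1, and the invariant factors of ∂_1 are all 1, so H_0 ≅ Z.
  H_1: rank ker ∂_1 − rank ∂_2 = (6 − 3) − 3 = 0, and the invariant factors of ∂_2 are all 1, so H_1 ≅ 0.
  H_2: rank ker ∂_2 − rank ∂_3 = (4 − 3) − 0 = 1, and there is no ∂_3, so H_2 ≅ Z.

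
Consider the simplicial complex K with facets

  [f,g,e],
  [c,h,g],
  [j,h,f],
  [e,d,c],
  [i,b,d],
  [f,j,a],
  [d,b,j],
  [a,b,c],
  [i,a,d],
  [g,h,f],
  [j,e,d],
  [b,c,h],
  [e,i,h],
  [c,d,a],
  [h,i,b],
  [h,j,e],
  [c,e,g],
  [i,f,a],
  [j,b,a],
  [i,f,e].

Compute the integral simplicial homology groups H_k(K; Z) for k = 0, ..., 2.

H_0 = Z,  H_1 = Z ⊕ Z_2,  H_2 = 0.

Take the total order a < b < c < d < e < f < g < h < i < j on the vertex set. Then K (dimension 2) consists of the simplices:

  0-simplices (10): a, b, c, d, e, f, g, h, i, j
  1-simplices (30): ab, ac, ad, af, ai, aj, bc, bd, bh, bi, bj, cd, ce, cg, ch, de, di, dj, ef, eg, eh, ei, ej, fg, fh, fi, fj, gh, hi, hj
  2-simplices (20): abc, abj, acd, adi, afi, afj, bch, bdi, bdj, bhi, cde, ceg, cgh, dej, efg, efi, ehi, ehj, fgh, fhj

so the chain groups are C_0 ≅ Z^10, C_1 ≅ Z^30, C_2 ≅ Z^20.

∂_1: C_1 → C_0 sends each edge [p,q] (with p < q) to q − p. For instance
  ∂hi = i − h.
This gives a 10×30 integer matrix of rank 9; reducing to Smith normal form yields diagonal entries (1,1,1,1,1,1,1,1,1).

The boundary map ∂_2: C_2 → C_1 acts by ∂[p,q,r] = [q,r] − [p,r] + [p,q]. For instance
  ∂ceg = eg − cg + ce,
  ∂cde = de − ce + cd.
The resulting 30×20 matrix has rank 20, and its Smith normal form has invariant factors (1,1,1,1,1,1,1,1,1,1,1,1,1,1,1,1,1,1,1,2).

Reading off H_k = ker ∂_k / im ∂_{k+1}:

  H_0: rank C_0 − rank ∂_1 = 10 − 9 = 1, and the invariant factors of ∂_1 are all 1, so H_0 = Z.
  H_1: rank ker ∂_1 − rank ∂_2 = (30 − 9) − 20 = 1, and ∂_2 has invariant factor 2 > 1, so H_1 = Z ⊕ Z_2.
  H_2: rank ker ∂_2 − rank ∂_3 = (20 − 20) − 0 = 0, and there is no ∂_3, so H_2 = 0.

As a check, the Euler characteristic is 10 − 30 + 20 = 0, which agrees with 1 − 1 + 0 = 0.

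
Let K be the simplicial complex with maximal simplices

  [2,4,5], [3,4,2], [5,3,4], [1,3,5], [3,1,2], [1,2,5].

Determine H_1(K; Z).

H_1 ≅ 0.

Order the vertices as 1 < 2 < 3 < 4 < 5. Listing each simplex with vertices in this order, K has dimension 2 with simplices:

  0-simplices (5): [1], [2], [3], [4], [5]
  1-simplices (9): [1,2], [1,3], [1,5], [2,3], [2,4], [2,5], [3,4], [3,5], [4,5]
  2-simplices (6): [1,2,3], [1,2,5], [1,3,5], [2,3,4], [2,4,5], [3,4,5]

giving chain groups C_0 ≅ Z^5, C_1 ≅ Z^9, C_2 ≅ Z^6.

The boundary map ∂_1: C_1 → C_0 sends each edge [p,q] (with p < q) to q − p. For instance
  ∂[1,5] = [5] − [1].
As a 5×9 matrix over Z this has rank 4, with invariant factors (1,1,1,1).

∂_2: C_2 → C_1 sends each 2-simplex [p,q,r] to [q,r] − [p,r] + [p,q]. For instance
  ∂[2,3,4] = [3,4] − [2,4] + [2,3],
  ∂[3,4,5] = [4,5] − [3,5] + [3,4].
The resulting 9×6 matrix has rank 5, and its Smith normal form has invariant factors (1,1,1,1,1).

From H_k ≅ ker(∂_k) / im(∂_{k+1}) we obtain:

  H_1: rank ker ∂_1 − rank ∂_2 = (9 − 4) − 5 = 0, and the invariant factors of ∂_2 are all 1, so H_1 = 0.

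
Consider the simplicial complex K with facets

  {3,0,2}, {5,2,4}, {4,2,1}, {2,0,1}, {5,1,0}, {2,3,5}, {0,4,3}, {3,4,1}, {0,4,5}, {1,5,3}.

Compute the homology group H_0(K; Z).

Take the total order 0 < 1 < 2 < 3 < 4 < 5 on the vertex set. Then K (dimension 2) consists of the simplices:

  0-simplices (6): [0], [1], [2], [3], [4], [5]
  1-simplices (15): [0,1], [0,2], [0,3], [0,4], [0,5], [1,2], [1,3], [1,4], [1,5], [2,3], [2,4], [2,5], [3,4], [3,5], [4,5]
  2-simplices (10): [0,1,2], [0,1,5], [0,2,3], [0,3,4], [0,4,5], [1,2,4], [1,3,4], [1,3,5], [2,3,5], [2,4,5]

Hence C_0 ≅ Z^6, C_1 ≅ Z^15, C_2 ≅ Z^10.

∂_1: C_1 → C_0 maps an edge to its endpoints' difference, ∂[p,q] = q − p. For instance
  ∂[1,5] = [5] − [1].
The 6×15 boundary matrix has rank 5 and Smith normal form diag(1,1,1,1,1).

∂_2: C_2 → C_1 sends each 2-simplex [p,q,r] to [q,r] − [p,r] + [p,q]. For instance
  ∂[0,4,5] = [4,5] − [0,5] + [0,4],
  ∂[0,1,2] = [1,2] − [0,2] + [0,1].
The resulting 15×10 matrix has rank 10, and its Smith normal form has invariant factors (1,1,1,1,1,1,1,1,1,2).

Reading off H_k = ker ∂_k / im ∂_{k+1}:

  H_0: rank C_0 − rank ∂_1 = 6 − 5 = 1, and the invariant factors of ∂_1 are all 1, so H_0 ≅ Z.

H_0 = Z.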